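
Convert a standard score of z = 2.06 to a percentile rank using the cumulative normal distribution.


CDF(z) = 0.5 * (1 + erf(z/sqrt(2)))
erf(1.4566) = 0.9606
CDF = 0.9803
Percentile rank = 0.9803 * 100 = 98.03

98.03


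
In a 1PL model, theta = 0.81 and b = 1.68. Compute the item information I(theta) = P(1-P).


P = 1/(1+exp(-(0.81-1.68))) = 0.2953
I = P*(1-P) = 0.2953 * 0.7047
I = 0.2081

0.2081


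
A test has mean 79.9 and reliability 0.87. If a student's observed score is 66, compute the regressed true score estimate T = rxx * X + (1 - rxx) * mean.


T_est = rxx * X + (1 - rxx) * mean
T_est = 0.87 * 66 + 0.13 * 79.9
T_est = 57.42 + 10.387
T_est = 67.807

67.807


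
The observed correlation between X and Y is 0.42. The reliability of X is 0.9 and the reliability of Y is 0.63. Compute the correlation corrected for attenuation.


r_corrected = rxy / sqrt(rxx * ryy)
= 0.42 / sqrt(0.9 * 0.63)
= 0.42 / sqrt(0.567)
= 0.42 / 0.752994
r_corrected = 0.5578

0.5578


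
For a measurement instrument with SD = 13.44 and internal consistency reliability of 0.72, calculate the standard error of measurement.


SEM = SD * sqrt(1 - rxx)
SEM = 13.44 * sqrt(1 - 0.72)
SEM = 13.44 * sqrt(0.28) = 13.44 * 0.52915
SEM = 7.1118

7.1118


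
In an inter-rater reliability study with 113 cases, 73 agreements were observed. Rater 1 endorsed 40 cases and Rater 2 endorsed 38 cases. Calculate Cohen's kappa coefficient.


P_o = 73/113 = 0.646018
P_e = (40*38 + 73*75) / 12769 = 0.547811
kappa = (P_o - P_e) / (1 - P_e)
kappa = (0.646018 - 0.547811) / (1 - 0.547811)
kappa = 0.2172

0.2172


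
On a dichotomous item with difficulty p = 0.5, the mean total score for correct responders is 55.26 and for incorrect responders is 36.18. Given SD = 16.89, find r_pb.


q = 1 - p = 0.5
rpb = ((M1 - M0) / SD) * sqrt(p * q)
rpb = ((55.26 - 36.18) / 16.89) * sqrt(0.5 * 0.5)
rpb = 0.5648

0.5648


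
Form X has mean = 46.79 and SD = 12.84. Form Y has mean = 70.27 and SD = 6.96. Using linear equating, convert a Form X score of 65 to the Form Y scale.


slope = SD_Y / SD_X = 6.96 / 12.84 ~ 0.5421
intercept = mean_Y - slope * mean_X = 70.27 - (6.96 / 12.84) * 46.79 ~ 44.9072
Y = slope * X + intercept. To avoid rounding drift from the rounded slope/intercept, evaluate the equivalent form Y = mean_Y + SD_Y * (X - mean_X) / SD_X at full precision:
Y = 70.27 + 6.96 * (65 - 46.79) / 12.84
Y = 70.27 + 6.96 * 18.21 / 12.84
Y = 70.27 + 126.7416 / 12.84
Y = 70.27 + 9.8708
Y = 80.1408

80.1408


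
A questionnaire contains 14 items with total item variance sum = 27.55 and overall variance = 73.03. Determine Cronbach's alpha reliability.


alpha = (k/(k-1)) * (1 - sum(si^2)/s_total^2)
= (14/13) * (1 - 27.55/73.03)
alpha = 0.6707

0.6707


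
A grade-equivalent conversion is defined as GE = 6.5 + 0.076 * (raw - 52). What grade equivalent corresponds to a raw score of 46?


raw - median = 46 - 52 = -6
slope * diff = 0.076 * -6 = -0.456
GE = 6.5 + -0.456
GE = 6.044

6.044


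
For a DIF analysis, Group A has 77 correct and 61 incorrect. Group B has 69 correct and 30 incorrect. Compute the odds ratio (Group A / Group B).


Odds_A = 77/61 = 1.2623
Odds_B = 69/30 = 2.3
OR = Odds_A / Odds_B = 1.2623 / 2.3
Exactly, OR = (77 * 30) / (61 * 69) = 2310 / 4209
OR = 0.5488

0.5488


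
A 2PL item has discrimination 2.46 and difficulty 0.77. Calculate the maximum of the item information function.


For 2PL, max info at theta = b = 0.77
I_max = a^2 / 4 = 2.46^2 / 4
= 6.0516 / 4
I_max = 1.5129

1.5129


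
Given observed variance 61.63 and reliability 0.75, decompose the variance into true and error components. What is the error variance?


var_true = rxx * var_obs = 0.75 * 61.63 = 46.2225
var_error = var_obs - var_true
var_error = 61.63 - 46.2225
var_error = 15.4075

15.4075


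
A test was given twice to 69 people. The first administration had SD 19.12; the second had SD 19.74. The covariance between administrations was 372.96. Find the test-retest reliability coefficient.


r = cov(X,Y) / (SD_X * SD_Y)
r = 372.96 / (19.12 * 19.74)
r = 372.96 / 377.4288
r = 0.9882

0.9882


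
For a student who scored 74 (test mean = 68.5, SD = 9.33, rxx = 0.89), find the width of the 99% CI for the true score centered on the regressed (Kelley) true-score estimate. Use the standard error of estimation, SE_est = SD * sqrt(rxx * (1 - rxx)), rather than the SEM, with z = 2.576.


True score estimate = 0.89*74 + 0.11*68.5 = 73.395
SE_est = SD * sqrt(rxx * (1 - rxx)) = 9.33 * sqrt(0.89 * 0.11) = 9.33 * sqrt(0.0979) = 2.919261
CI = T_est +/- z * SE_est, so width = 2 * z * SE_est = 2 * 2.576 * 2.919261
Width = 15.04

15.04


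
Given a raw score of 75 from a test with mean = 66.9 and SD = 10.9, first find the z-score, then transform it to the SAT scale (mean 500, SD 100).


z = (X - mean) / SD = (75 - 66.9) / 10.9
z = 8.1 / 10.9
z = 0.7431
SAT-scale = SAT = 500 + 100z
Carry z at full precision (z = 8.1 / 10.9) into the conversion:
SAT-scale = 500 + 100 * (8.1 / 10.9) = 500 + 810 / 10.9
SAT-scale = 500 + 74.3119
SAT-scale = 574.3119

574.3119


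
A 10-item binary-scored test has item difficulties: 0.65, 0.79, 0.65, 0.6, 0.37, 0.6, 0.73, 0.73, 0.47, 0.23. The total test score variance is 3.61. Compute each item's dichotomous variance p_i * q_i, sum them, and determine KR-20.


For each item, compute p_i * q_i:
  Item 1: 0.65 * 0.35 = 0.2275
  Item 2: 0.79 * 0.21 = 0.1659
  Item 3: 0.65 * 0.35 = 0.2275
  Item 4: 0.6 * 0.4 = 0.24
  Item 5: 0.37 * 0.63 = 0.2331
  Item 6: 0.6 * 0.4 = 0.24
  Item 7: 0.73 * 0.27 = 0.1971
  Item 8: 0.73 * 0.27 = 0.1971
  Item 9: 0.47 * 0.53 = 0.2491
  Item 10: 0.23 * 0.77 = 0.1771
Sum(p_i * q_i) = 0.2275 + 0.1659 + 0.2275 + 0.24 + 0.2331 + 0.24 + 0.1971 + 0.1971 + 0.2491 + 0.1771 = 2.1544
KR-20 = (k/(k-1)) * (1 - Sum(p_i*q_i) / Var_total)
= (10/9) * (1 - 2.1544/3.61)
= 1.1111 * 0.4032
KR-20 = 0.448

0.448


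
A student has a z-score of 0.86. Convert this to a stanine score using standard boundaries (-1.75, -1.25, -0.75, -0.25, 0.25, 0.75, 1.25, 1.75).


Stanine boundaries: [-1.75, -1.25, -0.75, -0.25, 0.25, 0.75, 1.25, 1.75]
z = 0.86
Check each boundary:
  z >= -1.75 -> could be stanine 2
  z >= -1.25 -> could be stanine 3
  z >= -0.75 -> could be stanine 4
  z >= -0.25 -> could be stanine 5
  z >= 0.25 -> could be stanine 6
  z >= 0.75 -> could be stanine 7
  z < 1.25
  z < 1.75
Highest qualifying boundary gives stanine = 7

7


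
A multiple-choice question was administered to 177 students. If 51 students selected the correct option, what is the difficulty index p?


Item difficulty p = number correct / total examinees
p = 51 / 177
p = 0.2881

0.2881


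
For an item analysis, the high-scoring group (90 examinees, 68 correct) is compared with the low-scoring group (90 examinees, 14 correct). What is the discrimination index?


p_upper = 68/90 = 0.7556
p_lower = 14/90 = 0.1556
D = 0.7556 - 0.1556 = 0.6

0.6


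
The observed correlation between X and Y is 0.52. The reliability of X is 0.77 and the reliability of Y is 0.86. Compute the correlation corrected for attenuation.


r_corrected = rxy / sqrt(rxx * ryy)
= 0.52 / sqrt(0.77 * 0.86)
= 0.52 / sqrt(0.6622)
= 0.52 / 0.813757
r_corrected = 0.639

0.639


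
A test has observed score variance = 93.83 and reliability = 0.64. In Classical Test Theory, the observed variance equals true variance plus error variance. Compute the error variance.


var_true = rxx * var_obs = 0.64 * 93.83 = 60.0512
var_error = var_obs - var_true
var_error = 93.83 - 60.0512
var_error = 33.7788

33.7788


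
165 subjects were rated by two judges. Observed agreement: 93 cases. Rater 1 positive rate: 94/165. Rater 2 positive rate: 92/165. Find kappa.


P_o = 93/165 = 0.563636
P_e = (94*92 + 71*73) / 27225 = 0.508026
kappa = (P_o - P_e) / (1 - P_e)
kappa = (0.563636 - 0.508026) / (1 - 0.508026)
kappa = 0.113

0.113


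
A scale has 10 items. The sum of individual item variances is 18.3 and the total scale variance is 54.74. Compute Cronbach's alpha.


alpha = (k/(k-1)) * (1 - sum(si^2)/s_total^2)
= (10/9) * (1 - 18.3/54.74)
alpha = 0.7397

0.7397


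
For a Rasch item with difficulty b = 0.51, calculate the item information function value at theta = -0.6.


P = 1/(1+exp(-(-0.6-0.51))) = 0.2479
I = P*(1-P) = 0.2479 * 0.7521
I = 0.1864

0.1864


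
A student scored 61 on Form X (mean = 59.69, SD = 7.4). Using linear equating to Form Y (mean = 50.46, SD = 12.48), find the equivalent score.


slope = SD_Y / SD_X = 12.48 / 7.4 ~ 1.6865
intercept = mean_Y - slope * mean_X = 50.46 - (12.48 / 7.4) * 59.69 ~ -50.2064
Y = slope * X + intercept. To avoid rounding drift from the rounded slope/intercept, evaluate the equivalent form Y = mean_Y + SD_Y * (X - mean_X) / SD_X at full precision:
Y = 50.46 + 12.48 * (61 - 59.69) / 7.4
Y = 50.46 + 12.48 * 1.31 / 7.4
Y = 50.46 + 16.3488 / 7.4
Y = 50.46 + 2.2093
Y = 52.6693

52.6693


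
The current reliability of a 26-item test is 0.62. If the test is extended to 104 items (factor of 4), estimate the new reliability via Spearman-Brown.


r_new = (n * rxx) / (1 + (n-1) * rxx)
r_new = (4 * 0.62) / (1 + 3 * 0.62)
r_new = 2.48 / 2.86
r_new = 0.8671

0.8671


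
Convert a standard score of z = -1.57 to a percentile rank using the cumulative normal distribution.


CDF(z) = 0.5 * (1 + erf(z/sqrt(2)))
erf(-1.1102) = -0.8836
CDF = 0.0582
Percentile rank = 0.0582 * 100 = 5.82

5.82


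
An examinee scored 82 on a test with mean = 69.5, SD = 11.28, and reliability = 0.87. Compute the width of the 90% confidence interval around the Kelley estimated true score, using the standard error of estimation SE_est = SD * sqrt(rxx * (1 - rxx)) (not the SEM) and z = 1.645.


True score estimate = 0.87*82 + 0.13*69.5 = 80.375
SE_est = SD * sqrt(rxx * (1 - rxx)) = 11.28 * sqrt(0.87 * 0.13) = 11.28 * sqrt(0.1131) = 3.793503
CI = T_est +/- z * SE_est, so width = 2 * z * SE_est = 2 * 1.645 * 3.793503
Width = 12.4806

12.4806


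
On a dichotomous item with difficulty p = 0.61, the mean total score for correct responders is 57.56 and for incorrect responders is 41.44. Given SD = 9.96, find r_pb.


q = 1 - p = 0.39
rpb = ((M1 - M0) / SD) * sqrt(p * q)
rpb = ((57.56 - 41.44) / 9.96) * sqrt(0.61 * 0.39)
rpb = 0.7894

0.7894


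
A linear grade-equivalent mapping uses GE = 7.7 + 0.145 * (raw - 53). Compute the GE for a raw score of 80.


raw - median = 80 - 53 = 27
slope * diff = 0.145 * 27 = 3.915
GE = 7.7 + 3.915
GE = 11.615

11.615


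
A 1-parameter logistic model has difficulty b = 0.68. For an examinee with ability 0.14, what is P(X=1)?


theta - b = 0.14 - 0.68 = -0.54
exp(-(theta - b)) = exp(0.54) = 1.716
P = 1 / (1 + 1.716)
P = 0.3682

0.3682


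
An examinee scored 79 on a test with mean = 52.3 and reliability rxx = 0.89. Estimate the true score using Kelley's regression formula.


T_est = rxx * X + (1 - rxx) * mean
T_est = 0.89 * 79 + 0.11 * 52.3
T_est = 70.31 + 5.753
T_est = 76.063

76.063


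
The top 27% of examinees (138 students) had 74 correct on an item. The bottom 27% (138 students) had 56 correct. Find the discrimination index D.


p_upper = 74/138 = 0.5362
p_lower = 56/138 = 0.4058
D = 0.5362 - 0.4058 = 0.1304

0.1304


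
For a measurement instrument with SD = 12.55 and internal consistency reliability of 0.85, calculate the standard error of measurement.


SEM = SD * sqrt(1 - rxx)
SEM = 12.55 * sqrt(1 - 0.85)
SEM = 12.55 * sqrt(0.15) = 12.55 * 0.387298
SEM = 4.8606

4.8606


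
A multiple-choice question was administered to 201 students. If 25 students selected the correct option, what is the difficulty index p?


Item difficulty p = number correct / total examinees
p = 25 / 201
p = 0.1244

0.1244


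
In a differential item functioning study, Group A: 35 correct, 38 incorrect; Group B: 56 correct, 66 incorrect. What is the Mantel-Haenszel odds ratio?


Odds_A = 35/38 = 0.9211
Odds_B = 56/66 = 0.8485
OR = Odds_A / Odds_B = 0.9211 / 0.8485
Exactly, OR = (35 * 66) / (38 * 56) = 2310 / 2128
OR = 1.0855

1.0855


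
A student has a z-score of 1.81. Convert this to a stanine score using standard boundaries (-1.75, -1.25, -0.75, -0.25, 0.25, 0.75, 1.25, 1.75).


Stanine boundaries: [-1.75, -1.25, -0.75, -0.25, 0.25, 0.75, 1.25, 1.75]
z = 1.81
Check each boundary:
  z >= -1.75 -> could be stanine 2
  z >= -1.25 -> could be stanine 3
  z >= -0.75 -> could be stanine 4
  z >= -0.25 -> could be stanine 5
  z >= 0.25 -> could be stanine 6
  z >= 0.75 -> could be stanine 7
  z >= 1.25 -> could be stanine 8
  z >= 1.75 -> could be stanine 9
Highest qualifying boundary gives stanine = 9

9


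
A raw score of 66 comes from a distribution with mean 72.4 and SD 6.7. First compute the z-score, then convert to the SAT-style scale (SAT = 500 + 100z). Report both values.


z = (X - mean) / SD = (66 - 72.4) / 6.7
z = -6.4 / 6.7
z = -0.9552
SAT-scale = SAT = 500 + 100z
Carry z at full precision (z = -6.4 / 6.7) into the conversion:
SAT-scale = 500 + 100 * (-6.4 / 6.7) = 500 + -640 / 6.7
SAT-scale = 500 + -95.5224
SAT-scale = 404.4776

404.4776


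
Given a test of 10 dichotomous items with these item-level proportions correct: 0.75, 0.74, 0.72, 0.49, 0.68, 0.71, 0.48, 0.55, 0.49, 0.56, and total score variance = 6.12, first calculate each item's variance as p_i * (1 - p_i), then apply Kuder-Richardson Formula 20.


For each item, compute p_i * q_i:
  Item 1: 0.75 * 0.25 = 0.1875
  Item 2: 0.74 * 0.26 = 0.1924
  Item 3: 0.72 * 0.28 = 0.2016
  Item 4: 0.49 * 0.51 = 0.2499
  Item 5: 0.68 * 0.32 = 0.2176
  Item 6: 0.71 * 0.29 = 0.2059
  Item 7: 0.48 * 0.52 = 0.2496
  Item 8: 0.55 * 0.45 = 0.2475
  Item 9: 0.49 * 0.51 = 0.2499
  Item 10: 0.56 * 0.44 = 0.2464
Sum(p_i * q_i) = 0.1875 + 0.1924 + 0.2016 + 0.2499 + 0.2176 + 0.2059 + 0.2496 + 0.2475 + 0.2499 + 0.2464 = 2.2483
KR-20 = (k/(k-1)) * (1 - Sum(p_i*q_i) / Var_total)
= (10/9) * (1 - 2.2483/6.12)
= 1.1111 * 0.6326
KR-20 = 0.7029

0.7029


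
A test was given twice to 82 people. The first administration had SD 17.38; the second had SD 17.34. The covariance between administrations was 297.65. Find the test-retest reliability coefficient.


r = cov(X,Y) / (SD_X * SD_Y)
r = 297.65 / (17.38 * 17.34)
r = 297.65 / 301.3692
r = 0.9877

0.9877


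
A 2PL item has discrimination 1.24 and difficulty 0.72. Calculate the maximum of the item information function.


For 2PL, max info at theta = b = 0.72
I_max = a^2 / 4 = 1.24^2 / 4
= 1.5376 / 4
I_max = 0.3844

0.3844


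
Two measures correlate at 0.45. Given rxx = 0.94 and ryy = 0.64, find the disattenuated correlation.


r_corrected = rxy / sqrt(rxx * ryy)
= 0.45 / sqrt(0.94 * 0.64)
= 0.45 / sqrt(0.6016)
= 0.45 / 0.775629
r_corrected = 0.5802

0.5802


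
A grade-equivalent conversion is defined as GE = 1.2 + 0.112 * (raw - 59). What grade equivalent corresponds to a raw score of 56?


raw - median = 56 - 59 = -3
slope * diff = 0.112 * -3 = -0.336
GE = 1.2 + -0.336
GE = 0.864

0.864


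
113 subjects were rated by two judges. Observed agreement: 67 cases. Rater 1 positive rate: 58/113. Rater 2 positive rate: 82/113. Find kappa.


P_o = 67/113 = 0.59292
P_e = (58*82 + 55*31) / 12769 = 0.505991
kappa = (P_o - P_e) / (1 - P_e)
kappa = (0.59292 - 0.505991) / (1 - 0.505991)
kappa = 0.176

0.176


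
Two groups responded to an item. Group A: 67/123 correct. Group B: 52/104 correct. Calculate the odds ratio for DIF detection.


Odds_A = 67/56 = 1.1964
Odds_B = 52/52 = 1.0
OR = Odds_A / Odds_B = 1.1964 / 1.0
Exactly, OR = (67 * 52) / (56 * 52) = 3484 / 2912
OR = 1.1964

1.1964


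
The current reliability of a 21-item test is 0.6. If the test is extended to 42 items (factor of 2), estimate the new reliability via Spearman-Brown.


r_new = (n * rxx) / (1 + (n-1) * rxx)
r_new = (2 * 0.6) / (1 + 1 * 0.6)
r_new = 1.2 / 1.6
r_new = 0.75

0.75


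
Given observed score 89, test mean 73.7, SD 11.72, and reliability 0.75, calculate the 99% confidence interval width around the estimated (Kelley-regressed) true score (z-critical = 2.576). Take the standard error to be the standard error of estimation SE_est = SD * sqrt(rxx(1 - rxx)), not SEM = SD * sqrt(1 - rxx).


True score estimate = 0.75*89 + 0.25*73.7 = 85.175
SE_est = SD * sqrt(rxx * (1 - rxx)) = 11.72 * sqrt(0.75 * 0.25) = 11.72 * sqrt(0.1875) = 5.074909
CI = T_est +/- z * SE_est, so width = 2 * z * SE_est = 2 * 2.576 * 5.074909
Width = 26.1459

26.1459


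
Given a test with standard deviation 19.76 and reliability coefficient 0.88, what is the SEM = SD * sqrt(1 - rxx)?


SEM = SD * sqrt(1 - rxx)
SEM = 19.76 * sqrt(1 - 0.88)
SEM = 19.76 * sqrt(0.12) = 19.76 * 0.34641
SEM = 6.8451

6.8451


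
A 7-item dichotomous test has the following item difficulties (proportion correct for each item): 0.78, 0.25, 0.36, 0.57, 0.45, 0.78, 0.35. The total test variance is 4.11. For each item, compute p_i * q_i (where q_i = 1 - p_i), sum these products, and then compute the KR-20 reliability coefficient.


For each item, compute p_i * q_i:
  Item 1: 0.78 * 0.22 = 0.1716
  Item 2: 0.25 * 0.75 = 0.1875
  Item 3: 0.36 * 0.64 = 0.2304
  Item 4: 0.57 * 0.43 = 0.2451
  Item 5: 0.45 * 0.55 = 0.2475
  Item 6: 0.78 * 0.22 = 0.1716
  Item 7: 0.35 * 0.65 = 0.2275
Sum(p_i * q_i) = 0.1716 + 0.1875 + 0.2304 + 0.2451 + 0.2475 + 0.1716 + 0.2275 = 1.4812
KR-20 = (k/(k-1)) * (1 - Sum(p_i*q_i) / Var_total)
= (7/6) * (1 - 1.4812/4.11)
= 1.1667 * 0.6396
KR-20 = 0.7462

0.7462


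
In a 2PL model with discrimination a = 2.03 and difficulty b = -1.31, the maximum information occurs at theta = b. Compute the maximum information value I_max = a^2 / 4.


For 2PL, max info at theta = b = -1.31
I_max = a^2 / 4 = 2.03^2 / 4
= 4.1209 / 4
I_max = 1.0302

1.0302


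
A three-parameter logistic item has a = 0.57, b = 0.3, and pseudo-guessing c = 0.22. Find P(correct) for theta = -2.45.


logit = 0.57*(-2.45 - 0.3) = -1.5675
P* = 1/(1 + exp(--1.5675)) = 0.1726
P = 0.22 + (1 - 0.22) * 0.1726
P = 0.3546

0.3546


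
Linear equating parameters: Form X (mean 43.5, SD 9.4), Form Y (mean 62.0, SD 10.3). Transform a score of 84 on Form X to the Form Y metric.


slope = SD_Y / SD_X = 10.3 / 9.4 ~ 1.0957
intercept = mean_Y - slope * mean_X = 62.0 - (10.3 / 9.4) * 43.5 ~ 14.3351
Y = slope * X + intercept. To avoid rounding drift from the rounded slope/intercept, evaluate the equivalent form Y = mean_Y + SD_Y * (X - mean_X) / SD_X at full precision:
Y = 62.0 + 10.3 * (84 - 43.5) / 9.4
Y = 62.0 + 10.3 * 40.5 / 9.4
Y = 62.0 + 417.15 / 9.4
Y = 62.0 + 44.3777
Y = 106.3777

106.3777


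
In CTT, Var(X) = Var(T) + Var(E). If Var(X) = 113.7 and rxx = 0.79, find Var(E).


var_true = rxx * var_obs = 0.79 * 113.7 = 89.823
var_error = var_obs - var_true
var_error = 113.7 - 89.823
var_error = 23.877

23.877


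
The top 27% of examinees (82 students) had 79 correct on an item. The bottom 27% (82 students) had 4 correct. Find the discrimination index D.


p_upper = 79/82 = 0.9634
p_lower = 4/82 = 0.0488
D = 0.9634 - 0.0488 = 0.9146

0.9146


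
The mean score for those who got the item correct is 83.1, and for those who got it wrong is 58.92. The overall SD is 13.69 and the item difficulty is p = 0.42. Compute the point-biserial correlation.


q = 1 - p = 0.58
rpb = ((M1 - M0) / SD) * sqrt(p * q)
rpb = ((83.1 - 58.92) / 13.69) * sqrt(0.42 * 0.58)
rpb = 0.8717

0.8717


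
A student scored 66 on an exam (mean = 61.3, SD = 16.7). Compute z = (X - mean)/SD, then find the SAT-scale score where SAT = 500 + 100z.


z = (X - mean) / SD = (66 - 61.3) / 16.7
z = 4.7 / 16.7
z = 0.2814
SAT-scale = SAT = 500 + 100z
Carry z at full precision (z = 4.7 / 16.7) into the conversion:
SAT-scale = 500 + 100 * (4.7 / 16.7) = 500 + 470 / 16.7
SAT-scale = 500 + 28.1437
SAT-scale = 528.1437

528.1437


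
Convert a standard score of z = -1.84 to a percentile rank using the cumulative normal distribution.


CDF(z) = 0.5 * (1 + erf(z/sqrt(2)))
erf(-1.3011) = -0.9342
CDF = 0.0329
Percentile rank = 0.0329 * 100 = 3.29

3.29


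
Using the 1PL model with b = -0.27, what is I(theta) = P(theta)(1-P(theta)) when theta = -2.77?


P = 1/(1+exp(-(-2.77--0.27))) = 0.0759
I = P*(1-P) = 0.0759 * 0.9241
I = 0.0701

0.0701


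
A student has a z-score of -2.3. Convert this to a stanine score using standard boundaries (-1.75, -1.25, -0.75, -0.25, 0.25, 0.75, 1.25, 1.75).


Stanine boundaries: [-1.75, -1.25, -0.75, -0.25, 0.25, 0.75, 1.25, 1.75]
z = -2.3
Check each boundary:
  z < -1.75
  z < -1.25
  z < -0.75
  z < -0.25
  z < 0.25
  z < 0.75
  z < 1.25
  z < 1.75
Highest qualifying boundary gives stanine = 1

1


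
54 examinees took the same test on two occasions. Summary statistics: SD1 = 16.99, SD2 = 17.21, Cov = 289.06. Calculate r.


r = cov(X,Y) / (SD_X * SD_Y)
r = 289.06 / (16.99 * 17.21)
r = 289.06 / 292.3979
r = 0.9886

0.9886


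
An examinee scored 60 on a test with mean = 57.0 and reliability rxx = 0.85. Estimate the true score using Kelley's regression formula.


T_est = rxx * X + (1 - rxx) * mean
T_est = 0.85 * 60 + 0.15 * 57.0
T_est = 51.0 + 8.55
T_est = 59.55

59.55


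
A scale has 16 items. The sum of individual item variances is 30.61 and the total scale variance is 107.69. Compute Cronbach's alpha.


alpha = (k/(k-1)) * (1 - sum(si^2)/s_total^2)
= (16/15) * (1 - 30.61/107.69)
alpha = 0.7635

0.7635


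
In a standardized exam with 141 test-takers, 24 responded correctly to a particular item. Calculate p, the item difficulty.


Item difficulty p = number correct / total examinees
p = 24 / 141
p = 0.1702

0.1702


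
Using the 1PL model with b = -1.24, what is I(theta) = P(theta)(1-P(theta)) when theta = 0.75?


P = 1/(1+exp(-(0.75--1.24))) = 0.8797
I = P*(1-P) = 0.8797 * 0.1203
I = 0.1058

0.1058


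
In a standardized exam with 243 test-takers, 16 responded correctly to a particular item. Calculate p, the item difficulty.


Item difficulty p = number correct / total examinees
p = 16 / 243
p = 0.0658

0.0658


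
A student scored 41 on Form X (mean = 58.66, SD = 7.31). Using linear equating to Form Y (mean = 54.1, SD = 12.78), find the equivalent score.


slope = SD_Y / SD_X = 12.78 / 7.31 ~ 1.7483
intercept = mean_Y - slope * mean_X = 54.1 - (12.78 / 7.31) * 58.66 ~ -48.4547
Y = slope * X + intercept. To avoid rounding drift from the rounded slope/intercept, evaluate the equivalent form Y = mean_Y + SD_Y * (X - mean_X) / SD_X at full precision:
Y = 54.1 + 12.78 * (41 - 58.66) / 7.31
Y = 54.1 - 12.78 * 17.66 / 7.31
Y = 54.1 - 225.6948 / 7.31
Y = 54.1 - 30.8748
Y = 23.2252

23.2252


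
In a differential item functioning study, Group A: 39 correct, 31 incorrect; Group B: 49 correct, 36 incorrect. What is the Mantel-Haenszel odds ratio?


Odds_A = 39/31 = 1.2581
Odds_B = 49/36 = 1.3611
OR = Odds_A / Odds_B = 1.2581 / 1.3611
Exactly, OR = (39 * 36) / (31 * 49) = 1404 / 1519
OR = 0.9243

0.9243


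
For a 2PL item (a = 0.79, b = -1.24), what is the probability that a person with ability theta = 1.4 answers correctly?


a*(theta - b) = 0.79 * (1.4 - -1.24) = 2.0856
exp(-2.0856) = 0.1242
P = 1 / (1 + 0.1242)
P = 0.8895

0.8895


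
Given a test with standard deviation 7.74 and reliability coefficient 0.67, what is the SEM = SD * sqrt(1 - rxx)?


SEM = SD * sqrt(1 - rxx)
SEM = 7.74 * sqrt(1 - 0.67)
SEM = 7.74 * sqrt(0.33) = 7.74 * 0.574456
SEM = 4.4463

4.4463


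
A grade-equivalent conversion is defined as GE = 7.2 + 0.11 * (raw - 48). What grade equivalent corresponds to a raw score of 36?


raw - median = 36 - 48 = -12
slope * diff = 0.11 * -12 = -1.32
GE = 7.2 + -1.32
GE = 5.88

5.88


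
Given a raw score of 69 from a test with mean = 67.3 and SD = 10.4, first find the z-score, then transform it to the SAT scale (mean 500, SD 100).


z = (X - mean) / SD = (69 - 67.3) / 10.4
z = 1.7 / 10.4
z = 0.1635
SAT-scale = SAT = 500 + 100z
Carry z at full precision (z = 1.7 / 10.4) into the conversion:
SAT-scale = 500 + 100 * (1.7 / 10.4) = 500 + 170 / 10.4
SAT-scale = 500 + 16.3462
SAT-scale = 516.3462

516.3462


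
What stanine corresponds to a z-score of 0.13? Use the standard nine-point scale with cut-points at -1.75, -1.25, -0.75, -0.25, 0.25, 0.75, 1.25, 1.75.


Stanine boundaries: [-1.75, -1.25, -0.75, -0.25, 0.25, 0.75, 1.25, 1.75]
z = 0.13
Check each boundary:
  z >= -1.75 -> could be stanine 2
  z >= -1.25 -> could be stanine 3
  z >= -0.75 -> could be stanine 4
  z >= -0.25 -> could be stanine 5
  z < 0.25
  z < 0.75
  z < 1.25
  z < 1.75
Highest qualifying boundary gives stanine = 5

5


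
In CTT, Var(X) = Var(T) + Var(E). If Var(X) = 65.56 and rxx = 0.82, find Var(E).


var_true = rxx * var_obs = 0.82 * 65.56 = 53.7592
var_error = var_obs - var_true
var_error = 65.56 - 53.7592
var_error = 11.8008

11.8008


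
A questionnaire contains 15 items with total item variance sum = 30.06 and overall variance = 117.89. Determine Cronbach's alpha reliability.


alpha = (k/(k-1)) * (1 - sum(si^2)/s_total^2)
= (15/14) * (1 - 30.06/117.89)
alpha = 0.7982

0.7982


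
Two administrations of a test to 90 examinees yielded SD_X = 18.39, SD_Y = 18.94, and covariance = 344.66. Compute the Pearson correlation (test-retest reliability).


r = cov(X,Y) / (SD_X * SD_Y)
r = 344.66 / (18.39 * 18.94)
r = 344.66 / 348.3066
r = 0.9895

0.9895


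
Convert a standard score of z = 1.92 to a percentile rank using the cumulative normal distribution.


CDF(z) = 0.5 * (1 + erf(z/sqrt(2)))
erf(1.3576) = 0.9451
CDF = 0.9726
Percentile rank = 0.9726 * 100 = 97.26

97.26


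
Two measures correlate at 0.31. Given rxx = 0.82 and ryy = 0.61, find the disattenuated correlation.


r_corrected = rxy / sqrt(rxx * ryy)
= 0.31 / sqrt(0.82 * 0.61)
= 0.31 / sqrt(0.5002)
= 0.31 / 0.707248
r_corrected = 0.4383

0.4383


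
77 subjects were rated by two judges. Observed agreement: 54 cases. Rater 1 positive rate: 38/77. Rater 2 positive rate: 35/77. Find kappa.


P_o = 54/77 = 0.701299
P_e = (38*35 + 39*42) / 5929 = 0.50059
kappa = (P_o - P_e) / (1 - P_e)
kappa = (0.701299 - 0.50059) / (1 - 0.50059)
kappa = 0.4019

0.4019


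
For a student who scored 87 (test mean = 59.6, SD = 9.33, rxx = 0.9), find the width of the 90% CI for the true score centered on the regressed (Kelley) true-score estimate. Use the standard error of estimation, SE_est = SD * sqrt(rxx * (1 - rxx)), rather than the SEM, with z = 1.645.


True score estimate = 0.9*87 + 0.1*59.6 = 84.26
SE_est = SD * sqrt(rxx * (1 - rxx)) = 9.33 * sqrt(0.9 * 0.1) = 9.33 * sqrt(0.09) = 2.799
CI = T_est +/- z * SE_est, so width = 2 * z * SE_est = 2 * 1.645 * 2.799
Width = 9.2087

9.2087


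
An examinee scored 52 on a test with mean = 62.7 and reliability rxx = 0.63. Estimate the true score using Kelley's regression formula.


T_est = rxx * X + (1 - rxx) * mean
T_est = 0.63 * 52 + 0.37 * 62.7
T_est = 32.76 + 23.199
T_est = 55.959

55.959


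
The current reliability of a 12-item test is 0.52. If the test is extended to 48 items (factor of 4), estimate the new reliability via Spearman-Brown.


r_new = (n * rxx) / (1 + (n-1) * rxx)
r_new = (4 * 0.52) / (1 + 3 * 0.52)
r_new = 2.08 / 2.56
r_new = 0.8125

0.8125


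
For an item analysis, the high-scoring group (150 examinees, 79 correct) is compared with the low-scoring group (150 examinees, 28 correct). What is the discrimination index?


p_upper = 79/150 = 0.5267
p_lower = 28/150 = 0.1867
D = 0.5267 - 0.1867 = 0.34

0.34


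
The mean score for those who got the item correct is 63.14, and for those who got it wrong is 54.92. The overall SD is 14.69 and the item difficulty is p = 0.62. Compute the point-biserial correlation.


q = 1 - p = 0.38
rpb = ((M1 - M0) / SD) * sqrt(p * q)
rpb = ((63.14 - 54.92) / 14.69) * sqrt(0.62 * 0.38)
rpb = 0.2716

0.2716


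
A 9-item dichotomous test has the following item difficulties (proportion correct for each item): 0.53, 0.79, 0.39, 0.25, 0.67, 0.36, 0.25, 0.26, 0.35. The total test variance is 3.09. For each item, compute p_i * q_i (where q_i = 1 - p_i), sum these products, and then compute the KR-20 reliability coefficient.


For each item, compute p_i * q_i:
  Item 1: 0.53 * 0.47 = 0.2491
  Item 2: 0.79 * 0.21 = 0.1659
  Item 3: 0.39 * 0.61 = 0.2379
  Item 4: 0.25 * 0.75 = 0.1875
  Item 5: 0.67 * 0.33 = 0.2211
  Item 6: 0.36 * 0.64 = 0.2304
  Item 7: 0.25 * 0.75 = 0.1875
  Item 8: 0.26 * 0.74 = 0.1924
  Item 9: 0.35 * 0.65 = 0.2275
Sum(p_i * q_i) = 0.2491 + 0.1659 + 0.2379 + 0.1875 + 0.2211 + 0.2304 + 0.1875 + 0.1924 + 0.2275 = 1.8993
KR-20 = (k/(k-1)) * (1 - Sum(p_i*q_i) / Var_total)
= (9/8) * (1 - 1.8993/3.09)
= 1.125 * 0.3853
KR-20 = 0.4335

0.4335


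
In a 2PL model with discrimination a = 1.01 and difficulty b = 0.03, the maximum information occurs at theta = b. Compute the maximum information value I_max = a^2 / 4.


For 2PL, max info at theta = b = 0.03
I_max = a^2 / 4 = 1.01^2 / 4
= 1.0201 / 4
I_max = 0.255

0.255


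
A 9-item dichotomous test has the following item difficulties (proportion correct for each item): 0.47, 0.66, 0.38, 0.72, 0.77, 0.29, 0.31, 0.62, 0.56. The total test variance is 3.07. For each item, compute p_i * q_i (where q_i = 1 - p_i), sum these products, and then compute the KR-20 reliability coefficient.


For each item, compute p_i * q_i:
  Item 1: 0.47 * 0.53 = 0.2491
  Item 2: 0.66 * 0.34 = 0.2244
  Item 3: 0.38 * 0.62 = 0.2356
  Item 4: 0.72 * 0.28 = 0.2016
  Item 5: 0.77 * 0.23 = 0.1771
  Item 6: 0.29 * 0.71 = 0.2059
  Item 7: 0.31 * 0.69 = 0.2139
  Item 8: 0.62 * 0.38 = 0.2356
  Item 9: 0.56 * 0.44 = 0.2464
Sum(p_i * q_i) = 0.2491 + 0.2244 + 0.2356 + 0.2016 + 0.1771 + 0.2059 + 0.2139 + 0.2356 + 0.2464 = 1.9896
KR-20 = (k/(k-1)) * (1 - Sum(p_i*q_i) / Var_total)
= (9/8) * (1 - 1.9896/3.07)
= 1.125 * 0.3519
KR-20 = 0.3959

0.3959


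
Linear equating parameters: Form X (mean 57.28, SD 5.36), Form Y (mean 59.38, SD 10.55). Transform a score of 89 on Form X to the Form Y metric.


slope = SD_Y / SD_X = 10.55 / 5.36 ~ 1.9683
intercept = mean_Y - slope * mean_X = 59.38 - (10.55 / 5.36) * 57.28 ~ -53.3633
Y = slope * X + intercept. To avoid rounding drift from the rounded slope/intercept, evaluate the equivalent form Y = mean_Y + SD_Y * (X - mean_X) / SD_X at full precision:
Y = 59.38 + 10.55 * (89 - 57.28) / 5.36
Y = 59.38 + 10.55 * 31.72 / 5.36
Y = 59.38 + 334.646 / 5.36
Y = 59.38 + 62.434
Y = 121.814

121.814


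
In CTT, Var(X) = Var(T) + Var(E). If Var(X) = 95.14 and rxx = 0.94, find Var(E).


var_true = rxx * var_obs = 0.94 * 95.14 = 89.4316
var_error = var_obs - var_true
var_error = 95.14 - 89.4316
var_error = 5.7084

5.7084


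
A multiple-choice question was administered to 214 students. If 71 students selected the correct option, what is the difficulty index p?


Item difficulty p = number correct / total examinees
p = 71 / 214
p = 0.3318

0.3318


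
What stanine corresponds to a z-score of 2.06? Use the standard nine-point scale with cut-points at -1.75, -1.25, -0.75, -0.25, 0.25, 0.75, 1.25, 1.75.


Stanine boundaries: [-1.75, -1.25, -0.75, -0.25, 0.25, 0.75, 1.25, 1.75]
z = 2.06
Check each boundary:
  z >= -1.75 -> could be stanine 2
  z >= -1.25 -> could be stanine 3
  z >= -0.75 -> could be stanine 4
  z >= -0.25 -> could be stanine 5
  z >= 0.25 -> could be stanine 6
  z >= 0.75 -> could be stanine 7
  z >= 1.25 -> could be stanine 8
  z >= 1.75 -> could be stanine 9
Highest qualifying boundary gives stanine = 9

9


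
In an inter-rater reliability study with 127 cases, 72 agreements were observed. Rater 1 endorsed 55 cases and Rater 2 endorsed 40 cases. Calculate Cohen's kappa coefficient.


P_o = 72/127 = 0.566929
P_e = (55*40 + 72*87) / 16129 = 0.524769
kappa = (P_o - P_e) / (1 - P_e)
kappa = (0.566929 - 0.524769) / (1 - 0.524769)
kappa = 0.0887

0.0887


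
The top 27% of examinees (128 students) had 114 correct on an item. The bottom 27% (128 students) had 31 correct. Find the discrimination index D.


p_upper = 114/128 = 0.8906
p_lower = 31/128 = 0.2422
D = 0.8906 - 0.2422 = 0.6484

0.6484


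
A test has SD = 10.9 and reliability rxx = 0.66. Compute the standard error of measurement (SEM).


SEM = SD * sqrt(1 - rxx)
SEM = 10.9 * sqrt(1 - 0.66)
SEM = 10.9 * sqrt(0.34) = 10.9 * 0.583095
SEM = 6.3557

6.3557


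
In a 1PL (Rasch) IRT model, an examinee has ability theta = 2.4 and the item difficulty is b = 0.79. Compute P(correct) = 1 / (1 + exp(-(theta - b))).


theta - b = 2.4 - 0.79 = 1.61
exp(-(theta - b)) = exp(-1.61) = 0.1999
P = 1 / (1 + 0.1999)
P = 0.8334

0.8334


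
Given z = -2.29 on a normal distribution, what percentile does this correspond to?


CDF(z) = 0.5 * (1 + erf(z/sqrt(2)))
erf(-1.6193) = -0.978
CDF = 0.011
Percentile rank = 0.011 * 100 = 1.1

1.1


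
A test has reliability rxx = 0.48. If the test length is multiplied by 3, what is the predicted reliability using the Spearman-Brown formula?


r_new = (n * rxx) / (1 + (n-1) * rxx)
r_new = (3 * 0.48) / (1 + 2 * 0.48)
r_new = 1.44 / 1.96
r_new = 0.7347

0.7347


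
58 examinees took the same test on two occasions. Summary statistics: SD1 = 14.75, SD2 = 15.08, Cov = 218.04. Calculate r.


r = cov(X,Y) / (SD_X * SD_Y)
r = 218.04 / (14.75 * 15.08)
r = 218.04 / 222.43
r = 0.9803

0.9803


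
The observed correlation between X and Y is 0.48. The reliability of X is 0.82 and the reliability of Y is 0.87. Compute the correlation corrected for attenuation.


r_corrected = rxy / sqrt(rxx * ryy)
= 0.48 / sqrt(0.82 * 0.87)
= 0.48 / sqrt(0.7134)
= 0.48 / 0.84463
r_corrected = 0.5683

0.5683


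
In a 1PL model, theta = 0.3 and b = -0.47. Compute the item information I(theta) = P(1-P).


P = 1/(1+exp(-(0.3--0.47))) = 0.6835
I = P*(1-P) = 0.6835 * 0.3165
I = 0.2163

0.2163


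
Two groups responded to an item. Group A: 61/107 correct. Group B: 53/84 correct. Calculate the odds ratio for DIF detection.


Odds_A = 61/46 = 1.3261
Odds_B = 53/31 = 1.7097
OR = Odds_A / Odds_B = 1.3261 / 1.7097
Exactly, OR = (61 * 31) / (46 * 53) = 1891 / 2438
OR = 0.7756

0.7756


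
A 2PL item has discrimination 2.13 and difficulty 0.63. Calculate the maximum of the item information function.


For 2PL, max info at theta = b = 0.63
I_max = a^2 / 4 = 2.13^2 / 4
= 4.5369 / 4
I_max = 1.1342

1.1342


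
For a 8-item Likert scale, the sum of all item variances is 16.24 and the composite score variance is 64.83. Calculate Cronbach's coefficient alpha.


alpha = (k/(k-1)) * (1 - sum(si^2)/s_total^2)
= (8/7) * (1 - 16.24/64.83)
alpha = 0.8566

0.8566


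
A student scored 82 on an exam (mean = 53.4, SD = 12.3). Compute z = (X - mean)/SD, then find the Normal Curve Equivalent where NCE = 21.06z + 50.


z = (X - mean) / SD = (82 - 53.4) / 12.3
z = 28.6 / 12.3
z = 2.3252
NCE = NCE = 21.06z + 50
Carry z at full precision (z = 28.6 / 12.3) into the conversion:
NCE = 21.06 * (28.6 / 12.3) + 50 = 602.316 / 12.3 + 50
NCE = 48.9688 + 50
NCE = 98.9688

98.9688


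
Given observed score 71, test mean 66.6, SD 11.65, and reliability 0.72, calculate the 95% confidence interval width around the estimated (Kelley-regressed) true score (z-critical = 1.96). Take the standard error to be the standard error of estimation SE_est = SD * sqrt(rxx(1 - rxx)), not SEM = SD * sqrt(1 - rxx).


True score estimate = 0.72*71 + 0.28*66.6 = 69.768
SE_est = SD * sqrt(rxx * (1 - rxx)) = 11.65 * sqrt(0.72 * 0.28) = 11.65 * sqrt(0.2016) = 5.230837
CI = T_est +/- z * SE_est, so width = 2 * z * SE_est = 2 * 1.96 * 5.230837
Width = 20.5049

20.5049


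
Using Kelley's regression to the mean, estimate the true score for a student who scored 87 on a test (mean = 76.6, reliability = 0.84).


T_est = rxx * X + (1 - rxx) * mean
T_est = 0.84 * 87 + 0.16 * 76.6
T_est = 73.08 + 12.256
T_est = 85.336

85.336


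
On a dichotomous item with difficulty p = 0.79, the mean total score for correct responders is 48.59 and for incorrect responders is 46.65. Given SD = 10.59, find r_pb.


q = 1 - p = 0.21
rpb = ((M1 - M0) / SD) * sqrt(p * q)
rpb = ((48.59 - 46.65) / 10.59) * sqrt(0.79 * 0.21)
rpb = 0.0746

0.0746


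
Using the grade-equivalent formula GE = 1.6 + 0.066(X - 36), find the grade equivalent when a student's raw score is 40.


raw - median = 40 - 36 = 4
slope * diff = 0.066 * 4 = 0.264
GE = 1.6 + 0.264
GE = 1.864

1.864


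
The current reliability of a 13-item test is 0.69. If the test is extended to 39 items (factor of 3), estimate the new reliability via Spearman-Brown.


r_new = (n * rxx) / (1 + (n-1) * rxx)
r_new = (3 * 0.69) / (1 + 2 * 0.69)
r_new = 2.07 / 2.38
r_new = 0.8697

0.8697


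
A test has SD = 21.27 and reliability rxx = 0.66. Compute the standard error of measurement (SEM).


SEM = SD * sqrt(1 - rxx)
SEM = 21.27 * sqrt(1 - 0.66)
SEM = 21.27 * sqrt(0.34) = 21.27 * 0.583095
SEM = 12.4024

12.4024


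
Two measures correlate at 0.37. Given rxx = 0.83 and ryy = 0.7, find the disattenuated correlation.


r_corrected = rxy / sqrt(rxx * ryy)
= 0.37 / sqrt(0.83 * 0.7)
= 0.37 / sqrt(0.581)
= 0.37 / 0.762234
r_corrected = 0.4854

0.4854


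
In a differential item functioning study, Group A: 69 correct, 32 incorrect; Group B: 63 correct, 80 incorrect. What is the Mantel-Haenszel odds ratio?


Odds_A = 69/32 = 2.1562
Odds_B = 63/80 = 0.7875
OR = Odds_A / Odds_B = 2.1562 / 0.7875
Exactly, OR = (69 * 80) / (32 * 63) = 5520 / 2016
OR = 2.7381

2.7381


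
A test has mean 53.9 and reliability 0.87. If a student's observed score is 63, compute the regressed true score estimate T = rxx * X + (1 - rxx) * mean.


T_est = rxx * X + (1 - rxx) * mean
T_est = 0.87 * 63 + 0.13 * 53.9
T_est = 54.81 + 7.007
T_est = 61.817

61.817


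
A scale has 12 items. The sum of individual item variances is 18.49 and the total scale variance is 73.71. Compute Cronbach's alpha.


alpha = (k/(k-1)) * (1 - sum(si^2)/s_total^2)
= (12/11) * (1 - 18.49/73.71)
alpha = 0.8173

0.8173


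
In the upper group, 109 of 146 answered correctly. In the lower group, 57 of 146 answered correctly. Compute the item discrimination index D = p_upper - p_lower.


p_upper = 109/146 = 0.7466
p_lower = 57/146 = 0.3904
D = 0.7466 - 0.3904 = 0.3562

0.3562


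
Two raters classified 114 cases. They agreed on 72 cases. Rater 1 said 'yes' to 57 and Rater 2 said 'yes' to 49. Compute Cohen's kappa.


P_o = 72/114 = 0.631579
P_e = (57*49 + 57*65) / 12996 = 0.5
kappa = (P_o - P_e) / (1 - P_e)
kappa = (0.631579 - 0.5) / (1 - 0.5)
kappa = 0.2632

0.2632


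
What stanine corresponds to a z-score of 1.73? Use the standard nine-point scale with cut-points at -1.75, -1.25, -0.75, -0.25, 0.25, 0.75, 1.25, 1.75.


Stanine boundaries: [-1.75, -1.25, -0.75, -0.25, 0.25, 0.75, 1.25, 1.75]
z = 1.73
Check each boundary:
  z >= -1.75 -> could be stanine 2
  z >= -1.25 -> could be stanine 3
  z >= -0.75 -> could be stanine 4
  z >= -0.25 -> could be stanine 5
  z >= 0.25 -> could be stanine 6
  z >= 0.75 -> could be stanine 7
  z >= 1.25 -> could be stanine 8
  z < 1.75
Highest qualifying boundary gives stanine = 8

8


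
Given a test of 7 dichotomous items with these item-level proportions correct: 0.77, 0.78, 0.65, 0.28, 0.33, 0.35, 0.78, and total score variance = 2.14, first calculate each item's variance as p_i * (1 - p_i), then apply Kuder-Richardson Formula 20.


For each item, compute p_i * q_i:
  Item 1: 0.77 * 0.23 = 0.1771
  Item 2: 0.78 * 0.22 = 0.1716
  Item 3: 0.65 * 0.35 = 0.2275
  Item 4: 0.28 * 0.72 = 0.2016
  Item 5: 0.33 * 0.67 = 0.2211
  Item 6: 0.35 * 0.65 = 0.2275
  Item 7: 0.78 * 0.22 = 0.1716
Sum(p_i * q_i) = 0.1771 + 0.1716 + 0.2275 + 0.2016 + 0.2211 + 0.2275 + 0.1716 = 1.398
KR-20 = (k/(k-1)) * (1 - Sum(p_i*q_i) / Var_total)
= (7/6) * (1 - 1.398/2.14)
= 1.1667 * 0.3467
KR-20 = 0.4045

0.4045


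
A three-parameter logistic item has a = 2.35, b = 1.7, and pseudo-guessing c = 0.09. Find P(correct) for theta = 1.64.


logit = 2.35*(1.64 - 1.7) = -0.141
P* = 1/(1 + exp(--0.141)) = 0.4648
P = 0.09 + (1 - 0.09) * 0.4648
P = 0.513

0.513
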